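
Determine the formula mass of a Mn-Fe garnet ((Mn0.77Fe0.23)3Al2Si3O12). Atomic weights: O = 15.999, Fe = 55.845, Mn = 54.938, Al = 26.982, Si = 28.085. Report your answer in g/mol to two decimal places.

The formula mass is the sum 2.31*54.938 + 0.69*55.845 + 2*26.982 + 3*28.085 + 12*15.999.

495.65 g/mol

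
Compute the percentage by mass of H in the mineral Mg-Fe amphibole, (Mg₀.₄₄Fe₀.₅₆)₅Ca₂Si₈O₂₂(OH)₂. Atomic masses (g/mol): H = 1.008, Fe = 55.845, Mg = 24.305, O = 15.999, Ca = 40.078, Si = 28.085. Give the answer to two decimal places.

Molar mass of (Mg₀.₄₄Fe₀.₅₆)₅Ca₂Si₈O₂₂(OH)₂: 2.20*24.305 + 2.80*55.845 + 2*40.078 + 8*28.085 + 24*15.999 + 2*1.008 = 900.665 g/mol.
Mass of H per formula unit: 2 × 1.008 = 2.016 g.
Weight fraction H = 2.016 / 900.665 = 0.0022.

0.22 weight percent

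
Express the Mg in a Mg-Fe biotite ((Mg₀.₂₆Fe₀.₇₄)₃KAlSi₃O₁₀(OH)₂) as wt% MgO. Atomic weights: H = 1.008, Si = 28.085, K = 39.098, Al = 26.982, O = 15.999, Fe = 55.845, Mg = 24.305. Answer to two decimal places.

M((Mg₀.₂₆Fe₀.₇₄)₃KAlSi₃O₁₀(OH)₂) = 487.273 g/mol; M(MgO) = 40.304 g/mol.
Moles MgO per formula unit = 0.78 Mg ÷ 1 = 0.7800.
MgO fraction = (0.7800 × 40.304) / 487.273 = 31.437/487.273 = 0.0645.

6.45 wt%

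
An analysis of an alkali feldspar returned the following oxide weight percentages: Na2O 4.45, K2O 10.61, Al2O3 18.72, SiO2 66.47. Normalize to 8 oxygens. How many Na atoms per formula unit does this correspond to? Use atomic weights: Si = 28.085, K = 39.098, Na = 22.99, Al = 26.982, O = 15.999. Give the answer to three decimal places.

0.390 Na apfu

Na2O: 4.45/61.979 = 0.07180 mol → 0.14360 mol Na, 0.07180 mol O.
K2O: 10.61/94.195 = 0.11264 mol → 0.22528 mol K, 0.11264 mol O.
Al2O3: 18.72/101.961 = 0.18360 mol → 0.36720 mol Al, 0.55080 mol O.
SiO2: 66.47/60.083 = 1.10630 mol → 1.10630 mol Si, 2.21260 mol O.
Total oxygen = 2.94784 mol. Normalization factor = 8/2.94784 = 2.71385.
Na per 8 O = 0.14360 × 2.71385 = 0.390.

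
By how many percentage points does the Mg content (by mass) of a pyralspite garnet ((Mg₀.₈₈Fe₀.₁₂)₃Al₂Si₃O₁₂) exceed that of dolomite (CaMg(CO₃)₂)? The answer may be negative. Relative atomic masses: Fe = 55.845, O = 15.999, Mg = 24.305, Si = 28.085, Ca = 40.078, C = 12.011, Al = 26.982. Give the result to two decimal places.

Mg in (Mg₀.₈₈Fe₀.₁₂)₃Al₂Si₃O₁₂: molar mass 414.476 g/mol; 2.64×24.305 = 64.165 g → 15.48 wt%.
Mg in CaMg(CO₃)₂: molar mass 184.399 g/mol; 1×24.305 = 24.305 g → 13.18 wt%.
Difference = 15.48 − 13.18 = 2.30 percentage points.

2.30 percentage points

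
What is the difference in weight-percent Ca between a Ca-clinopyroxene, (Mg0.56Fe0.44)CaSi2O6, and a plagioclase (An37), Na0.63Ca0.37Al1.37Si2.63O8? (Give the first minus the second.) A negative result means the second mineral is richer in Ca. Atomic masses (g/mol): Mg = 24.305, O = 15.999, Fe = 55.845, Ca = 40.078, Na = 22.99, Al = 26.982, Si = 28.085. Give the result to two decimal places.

M((Mg0.56Fe0.44)CaSi2O6) = 230.425 g/mol, so wt% Ca = 40.078/230.425 × 100 = 17.39%.
M(Na0.63Ca0.37Al1.37Si2.63O8) = 268.133 g/mol, so wt% Ca = 14.829/268.133 × 100 = 5.53%.
17.39 − 5.53 = 11.86 pp.

11.86 percentage points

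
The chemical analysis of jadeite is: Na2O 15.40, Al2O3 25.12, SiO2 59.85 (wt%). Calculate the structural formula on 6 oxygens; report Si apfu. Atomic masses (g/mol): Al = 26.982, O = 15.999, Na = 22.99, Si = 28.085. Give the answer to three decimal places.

2.006 Si apfu

15.40 wt% Na2O ÷ 61.979 g/mol = 0.24847 mol, giving 0.49694 Na and 0.24847 O.
25.12 wt% Al2O3 ÷ 101.961 g/mol = 0.24637 mol, giving 0.49274 Al and 0.73911 O.
59.85 wt% SiO2 ÷ 60.083 g/mol = 0.99612 mol, giving 0.99612 Si and 1.99224 O.
Oxygen sums to 2.97982; scaling by 6/2.97982 = 2.01354 puts the formula on 6 O.
Si: 0.99612 × 2.01354 = 2.006 atoms per formula unit.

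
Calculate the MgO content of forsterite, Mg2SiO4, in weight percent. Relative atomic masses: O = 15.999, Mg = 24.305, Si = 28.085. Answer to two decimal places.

57.29 wt%

Formula mass = 140.691 g/mol.
2 Mg → 2.0000 mol MgO per formula unit; M(MgO) = 40.304, so MgO mass = 80.608 g.
80.608/140.691 × 100 = 57.29 wt%.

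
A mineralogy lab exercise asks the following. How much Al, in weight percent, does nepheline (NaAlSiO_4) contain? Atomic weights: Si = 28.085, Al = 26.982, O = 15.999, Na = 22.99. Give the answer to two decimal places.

18.99 weight percent

M(NaAlSiO_4) = 142.053 g/mol.
Al contributes 1 × 26.982 = 26.982 g per mole.
26.982/142.053 = 0.1899 → 18.99%.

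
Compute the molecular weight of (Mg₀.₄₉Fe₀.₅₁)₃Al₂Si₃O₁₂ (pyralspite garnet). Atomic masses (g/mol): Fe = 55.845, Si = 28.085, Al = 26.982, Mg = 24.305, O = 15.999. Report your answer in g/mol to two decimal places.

451.38 g/mol

The formula mass is the sum 1.47*24.305 + 1.53*55.845 + 2*26.982 + 3*28.085 + 12*15.999.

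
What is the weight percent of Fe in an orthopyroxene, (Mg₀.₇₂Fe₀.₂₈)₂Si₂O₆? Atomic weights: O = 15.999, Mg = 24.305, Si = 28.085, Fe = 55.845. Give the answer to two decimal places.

14.32 weight percent

Formula mass = 1.44×24.305 + 0.56×55.845 + 2×28.085 + 6×15.999 = 218.436 g/mol, of which 31.273 g is Fe.
So Fe makes up 31.273/218.436 = 0.1432 of the mass, i.e. 14.32%.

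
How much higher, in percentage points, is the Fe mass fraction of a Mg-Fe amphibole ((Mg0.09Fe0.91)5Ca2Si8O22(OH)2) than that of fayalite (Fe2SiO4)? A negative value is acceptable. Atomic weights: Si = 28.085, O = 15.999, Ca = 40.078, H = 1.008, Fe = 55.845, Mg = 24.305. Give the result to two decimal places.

Fe in (Mg0.09Fe0.91)5Ca2Si8O22(OH)2: molar mass 955.860 g/mol; 4.55×55.845 = 254.095 g → 26.58 wt%.
Fe in Fe2SiO4: molar mass 203.771 g/mol; 2×55.845 = 111.690 g → 54.81 wt%.
Difference = 26.58 − 54.81 = -28.23 percentage points.

-28.23 percentage points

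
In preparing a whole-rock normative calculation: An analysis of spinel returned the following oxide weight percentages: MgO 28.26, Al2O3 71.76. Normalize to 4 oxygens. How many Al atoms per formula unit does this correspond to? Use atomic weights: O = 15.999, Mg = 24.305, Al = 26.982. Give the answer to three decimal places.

2.002 Al apfu

MgO: 28.26/40.304 = 0.70117 mol → 0.70117 mol Mg, 0.70117 mol O.
Al2O3: 71.76/101.961 = 0.70380 mol → 1.40760 mol Al, 2.11140 mol O.
Total oxygen = 2.81257 mol. Normalization factor = 4/2.81257 = 1.42219.
Al per 4 O = 1.40760 × 1.42219 = 2.002.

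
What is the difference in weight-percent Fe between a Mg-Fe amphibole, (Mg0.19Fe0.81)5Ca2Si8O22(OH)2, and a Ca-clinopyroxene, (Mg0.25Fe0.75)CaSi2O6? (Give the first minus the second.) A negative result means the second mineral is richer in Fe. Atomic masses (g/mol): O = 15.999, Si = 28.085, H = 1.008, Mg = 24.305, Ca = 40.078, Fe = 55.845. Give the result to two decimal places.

First mineral: 226.172 g Fe in 940.090 g formula = 24.06 wt% Fe.
Second mineral: 41.884 g Fe in 240.202 g formula = 17.44 wt% Fe.
24.06% − 17.44% gives a difference of 6.62 percentage points.

6.62 percentage points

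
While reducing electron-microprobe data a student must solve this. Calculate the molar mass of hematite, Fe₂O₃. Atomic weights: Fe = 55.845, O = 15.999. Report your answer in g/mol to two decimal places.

159.69 g/mol

The formula mass is the sum 2×55.845 + 3×15.999.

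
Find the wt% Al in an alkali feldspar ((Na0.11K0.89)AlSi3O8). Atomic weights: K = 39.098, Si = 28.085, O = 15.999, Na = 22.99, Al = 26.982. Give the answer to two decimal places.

Formula mass = 0.11*22.99 + 0.89*39.098 + 1*26.982 + 3*28.085 + 8*15.999 = 276.555 g/mol, of which 26.982 g is Al.
So Al makes up 26.982/276.555 = 0.0976 of the mass, i.e. 9.76%.

9.76 wt%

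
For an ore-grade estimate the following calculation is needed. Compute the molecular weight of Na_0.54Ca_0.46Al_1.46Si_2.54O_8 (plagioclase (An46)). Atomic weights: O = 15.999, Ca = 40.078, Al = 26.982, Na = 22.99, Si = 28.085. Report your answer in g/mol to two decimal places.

The formula mass is the sum 0.54·22.99 + 0.46·40.078 + 1.46·26.982 + 2.54·28.085 + 8·15.999.

269.57 g/mol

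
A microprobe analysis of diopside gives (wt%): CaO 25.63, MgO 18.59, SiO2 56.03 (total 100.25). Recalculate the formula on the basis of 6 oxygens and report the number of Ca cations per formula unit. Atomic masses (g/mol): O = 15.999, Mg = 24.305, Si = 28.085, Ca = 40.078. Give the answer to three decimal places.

25.63 wt% CaO ÷ 56.077 g/mol = 0.45705 mol, giving 0.45705 Ca and 0.45705 O.
18.59 wt% MgO ÷ 40.304 g/mol = 0.46124 mol, giving 0.46124 Mg and 0.46124 O.
56.03 wt% SiO2 ÷ 60.083 g/mol = 0.93254 mol, giving 0.93254 Si and 1.86508 O.
Oxygen sums to 2.78337; scaling by 6/2.78337 = 2.15566 puts the formula on 6 O.
Ca: 0.45705 × 2.15566 = 0.985 atoms per formula unit.

0.985 Ca apfu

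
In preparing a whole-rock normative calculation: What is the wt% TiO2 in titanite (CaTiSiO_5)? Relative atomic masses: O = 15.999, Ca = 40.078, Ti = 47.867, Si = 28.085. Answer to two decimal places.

40.74 wt%

M(CaTiSiO_5) = 196.025 g/mol; M(TiO2) = 79.865 g/mol.
Moles TiO2 per formula unit = 1 Ti ÷ 1 = 1.0000.
TiO2 fraction = (1.0000 × 79.865) / 196.025 = 79.865/196.025 = 0.4074.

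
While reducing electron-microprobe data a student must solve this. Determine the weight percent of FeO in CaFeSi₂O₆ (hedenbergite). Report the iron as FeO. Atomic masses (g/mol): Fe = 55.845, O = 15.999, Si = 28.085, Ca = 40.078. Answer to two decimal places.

28.96 wt%

Molar mass of CaFeSi₂O₆ = 1·40.078 + 1·55.845 + 2·28.085 + 6·15.999 = 248.087 g/mol.
Each formula unit contains 1 Fe, equivalent to 1/1 = 1.0000 mol FeO.
M(FeO) = 1×55.845 + 1×15.999 = 71.844 g/mol.
Mass of FeO per formula unit = 1.0000 × 71.844 = 71.844 g.
FeO wt% = 71.844 / 248.087 × 100 = 28.96%.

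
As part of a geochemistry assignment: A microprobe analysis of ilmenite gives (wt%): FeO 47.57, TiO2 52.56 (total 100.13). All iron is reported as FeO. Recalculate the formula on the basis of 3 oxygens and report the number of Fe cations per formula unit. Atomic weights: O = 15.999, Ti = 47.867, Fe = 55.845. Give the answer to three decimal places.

1.004 Fe apfu

47.57 wt% FeO ÷ 71.844 g/mol = 0.66213 mol, giving 0.66213 Fe and 0.66213 O.
52.56 wt% TiO2 ÷ 79.865 g/mol = 0.65811 mol, giving 0.65811 Ti and 1.31622 O.
Oxygen sums to 1.97835; scaling by 3/1.97835 = 1.51642 puts the formula on 3 O.
Fe: 0.66213 × 1.51642 = 1.004 atoms per formula unit.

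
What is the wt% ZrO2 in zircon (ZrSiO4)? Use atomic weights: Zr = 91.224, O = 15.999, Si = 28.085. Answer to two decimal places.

67.22 wt%

Formula mass = 183.305 g/mol.
1 Zr → 1.0000 mol ZrO2 per formula unit; M(ZrO2) = 123.222, so ZrO2 mass = 123.222 g.
123.222/183.305 × 100 = 67.22 wt%.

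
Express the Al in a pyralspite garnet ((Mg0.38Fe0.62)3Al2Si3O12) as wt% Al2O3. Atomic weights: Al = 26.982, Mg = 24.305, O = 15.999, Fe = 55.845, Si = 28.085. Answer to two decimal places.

22.08 wt%

M((Mg0.38Fe0.62)3Al2Si3O12) = 461.786 g/mol; M(Al2O3) = 101.961 g/mol.
Moles Al2O3 per formula unit = 2 Al ÷ 2 = 1.0000.
Al2O3 fraction = (1.0000 × 101.961) / 461.786 = 101.961/461.786 = 0.2208.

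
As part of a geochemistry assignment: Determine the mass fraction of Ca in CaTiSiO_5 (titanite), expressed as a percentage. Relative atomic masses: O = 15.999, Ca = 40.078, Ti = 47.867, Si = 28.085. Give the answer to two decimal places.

M(CaTiSiO_5) = 196.025 g/mol.
Ca contributes 1 × 40.078 = 40.078 g per mole.
40.078/196.025 = 0.2045 → 20.45%.

20.45 wt%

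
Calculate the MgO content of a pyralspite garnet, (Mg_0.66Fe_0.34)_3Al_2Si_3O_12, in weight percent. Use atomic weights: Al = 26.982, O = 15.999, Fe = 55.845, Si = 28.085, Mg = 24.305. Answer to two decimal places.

Formula mass = 435.293 g/mol.
1.98 Mg → 1.9800 mol MgO per formula unit; M(MgO) = 40.304, so MgO mass = 79.802 g.
79.802/435.293 × 100 = 18.33 wt%.

18.33 wt%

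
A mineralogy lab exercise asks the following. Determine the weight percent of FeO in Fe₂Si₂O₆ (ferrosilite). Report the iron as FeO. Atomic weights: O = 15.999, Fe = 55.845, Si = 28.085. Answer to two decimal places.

54.46 wt%

M(Fe₂Si₂O₆) = 263.854 g/mol; M(FeO) = 71.844 g/mol.
Moles FeO per formula unit = 2 Fe ÷ 1 = 2.0000.
FeO fraction = (2.0000 × 71.844) / 263.854 = 143.688/263.854 = 0.5446.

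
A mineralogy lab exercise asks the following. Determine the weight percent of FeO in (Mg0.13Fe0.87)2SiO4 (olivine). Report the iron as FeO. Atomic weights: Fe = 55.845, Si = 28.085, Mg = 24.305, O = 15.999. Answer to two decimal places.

M((Mg0.13Fe0.87)2SiO4) = 195.571 g/mol; M(FeO) = 71.844 g/mol.
Moles FeO per formula unit = 1.74 Fe ÷ 1 = 1.7400.
FeO fraction = (1.7400 × 71.844) / 195.571 = 125.009/195.571 = 0.6392.

63.92 wt%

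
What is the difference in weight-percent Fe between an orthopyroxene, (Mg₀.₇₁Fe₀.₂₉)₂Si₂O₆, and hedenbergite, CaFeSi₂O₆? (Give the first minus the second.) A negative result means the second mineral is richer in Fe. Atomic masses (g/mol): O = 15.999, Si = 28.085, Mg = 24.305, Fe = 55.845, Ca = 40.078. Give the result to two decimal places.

First mineral: 32.390 g Fe in 219.067 g formula = 14.79 wt% Fe.
Second mineral: 55.845 g Fe in 248.087 g formula = 22.51 wt% Fe.
14.79% − 22.51% gives a difference of -7.72 percentage points.

-7.72 percentage points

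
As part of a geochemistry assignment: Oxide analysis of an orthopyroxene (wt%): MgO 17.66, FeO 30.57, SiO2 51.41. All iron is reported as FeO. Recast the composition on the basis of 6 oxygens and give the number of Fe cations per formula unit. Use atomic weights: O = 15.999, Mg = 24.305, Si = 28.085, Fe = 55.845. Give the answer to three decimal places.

0.991 Fe apfu

17.66 wt% MgO ÷ 40.304 g/mol = 0.43817 mol, giving 0.43817 Mg and 0.43817 O.
30.57 wt% FeO ÷ 71.844 g/mol = 0.42551 mol, giving 0.42551 Fe and 0.42551 O.
51.41 wt% SiO2 ÷ 60.083 g/mol = 0.85565 mol, giving 0.85565 Si and 1.71130 O.
Oxygen sums to 2.57498; scaling by 6/2.57498 = 2.33012 puts the formula on 6 O.
Fe: 0.42551 × 2.33012 = 0.991 atoms per formula unit.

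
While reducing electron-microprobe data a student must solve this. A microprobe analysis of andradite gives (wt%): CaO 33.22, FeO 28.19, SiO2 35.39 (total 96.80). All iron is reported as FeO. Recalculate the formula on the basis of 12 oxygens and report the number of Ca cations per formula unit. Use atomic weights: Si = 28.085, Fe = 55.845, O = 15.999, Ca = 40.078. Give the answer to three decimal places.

3.287 Ca apfu

CaO: 33.22/56.077 = 0.59240 mol → 0.59240 mol Ca, 0.59240 mol O.
FeO: 28.19/71.844 = 0.39238 mol → 0.39238 mol Fe, 0.39238 mol O.
SiO2: 35.39/60.083 = 0.58902 mol → 0.58902 mol Si, 1.17804 mol O.
Total oxygen = 2.16282 mol. Normalization factor = 12/2.16282 = 5.54831.
Ca per 12 O = 0.59240 × 5.54831 = 3.287.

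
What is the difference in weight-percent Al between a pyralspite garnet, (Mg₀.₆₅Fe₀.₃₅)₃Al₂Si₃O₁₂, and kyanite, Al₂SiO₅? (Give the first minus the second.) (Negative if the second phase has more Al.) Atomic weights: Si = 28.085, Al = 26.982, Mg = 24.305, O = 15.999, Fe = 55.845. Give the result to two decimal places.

Al in (Mg₀.₆₅Fe₀.₃₅)₃Al₂Si₃O₁₂: molar mass 436.239 g/mol; 2×26.982 = 53.964 g → 12.37 wt%.
Al in Al₂SiO₅: molar mass 162.044 g/mol; 2×26.982 = 53.964 g → 33.30 wt%.
Difference = 12.37 − 33.30 = -20.93 percentage points.

-20.93 percentage points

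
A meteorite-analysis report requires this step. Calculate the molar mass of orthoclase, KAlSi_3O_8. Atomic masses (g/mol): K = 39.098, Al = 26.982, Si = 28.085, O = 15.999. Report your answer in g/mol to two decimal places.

M = 1·39.098 + 1·26.982 + 3·28.085 + 8·15.999

278.33 g/mol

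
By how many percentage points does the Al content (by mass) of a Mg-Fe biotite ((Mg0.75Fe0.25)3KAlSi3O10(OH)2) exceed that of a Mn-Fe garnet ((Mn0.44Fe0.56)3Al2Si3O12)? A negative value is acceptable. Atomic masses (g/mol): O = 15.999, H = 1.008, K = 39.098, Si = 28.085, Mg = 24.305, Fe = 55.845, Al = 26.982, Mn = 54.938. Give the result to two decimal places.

M((Mg0.75Fe0.25)3KAlSi3O10(OH)2) = 440.909 g/mol, so wt% Al = 26.982/440.909 × 100 = 6.12%.
M((Mn0.44Fe0.56)3Al2Si3O12) = 496.545 g/mol, so wt% Al = 53.964/496.545 × 100 = 10.87%.
6.12 − 10.87 = -4.75 pp.

-4.75 percentage points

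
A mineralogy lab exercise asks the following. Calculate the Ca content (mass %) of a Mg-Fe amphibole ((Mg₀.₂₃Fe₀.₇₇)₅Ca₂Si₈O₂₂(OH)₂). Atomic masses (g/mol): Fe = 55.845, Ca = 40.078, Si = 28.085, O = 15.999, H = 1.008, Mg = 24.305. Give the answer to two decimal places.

M((Mg₀.₂₃Fe₀.₇₇)₅Ca₂Si₈O₂₂(OH)₂) = 933.782 g/mol.
Ca contributes 2 × 40.078 = 80.156 g per mole.
80.156/933.782 = 0.0858 → 8.58%.

8.58 mass %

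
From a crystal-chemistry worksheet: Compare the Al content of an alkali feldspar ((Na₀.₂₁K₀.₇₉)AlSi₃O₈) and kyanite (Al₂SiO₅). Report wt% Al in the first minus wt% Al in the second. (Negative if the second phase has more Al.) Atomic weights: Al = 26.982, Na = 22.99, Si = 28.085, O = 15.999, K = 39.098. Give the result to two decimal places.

First mineral: 26.982 g Al in 274.944 g formula = 9.81 wt% Al.
Second mineral: 53.964 g Al in 162.044 g formula = 33.30 wt% Al.
9.81% − 33.30% gives a difference of -23.49 percentage points.

-23.49 percentage points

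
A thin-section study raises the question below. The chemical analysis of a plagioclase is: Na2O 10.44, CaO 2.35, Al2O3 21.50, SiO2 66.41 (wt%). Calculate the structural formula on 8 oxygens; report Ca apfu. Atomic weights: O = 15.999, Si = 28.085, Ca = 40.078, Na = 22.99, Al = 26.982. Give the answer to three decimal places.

0.110 Ca apfu

10.44 wt% Na2O ÷ 61.979 g/mol = 0.16844 mol, giving 0.33688 Na and 0.16844 O.
2.35 wt% CaO ÷ 56.077 g/mol = 0.04191 mol, giving 0.04191 Ca and 0.04191 O.
21.50 wt% Al2O3 ÷ 101.961 g/mol = 0.21086 mol, giving 0.42172 Al and 0.63258 O.
66.41 wt% SiO2 ÷ 60.083 g/mol = 1.10530 mol, giving 1.10530 Si and 2.21060 O.
Oxygen sums to 3.05353; scaling by 8/3.05353 = 2.61992 puts the formula on 8 O.
Ca: 0.04191 × 2.61992 = 0.110 atoms per formula unit.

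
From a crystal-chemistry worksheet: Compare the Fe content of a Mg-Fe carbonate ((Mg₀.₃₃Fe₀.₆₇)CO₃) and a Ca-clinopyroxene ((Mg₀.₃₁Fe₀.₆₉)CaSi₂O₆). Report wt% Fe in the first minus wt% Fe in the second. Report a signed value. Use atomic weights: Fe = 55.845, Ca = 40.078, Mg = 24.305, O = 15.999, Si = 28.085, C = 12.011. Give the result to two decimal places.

19.31 percentage points

Fe in (Mg₀.₃₃Fe₀.₆₇)CO₃: molar mass 105.445 g/mol; 0.67×55.845 = 37.416 g → 35.48 wt%.
Fe in (Mg₀.₃₁Fe₀.₆₉)CaSi₂O₆: molar mass 238.310 g/mol; 0.69×55.845 = 38.533 g → 16.17 wt%.
Difference = 35.48 − 16.17 = 19.31 percentage points.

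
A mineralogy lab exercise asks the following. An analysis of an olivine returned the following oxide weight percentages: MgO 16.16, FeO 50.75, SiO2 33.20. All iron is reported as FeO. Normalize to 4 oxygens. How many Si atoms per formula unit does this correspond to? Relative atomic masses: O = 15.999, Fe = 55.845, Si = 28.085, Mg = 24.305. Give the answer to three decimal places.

16.16 wt% MgO ÷ 40.304 g/mol = 0.40095 mol, giving 0.40095 Mg and 0.40095 O.
50.75 wt% FeO ÷ 71.844 g/mol = 0.70639 mol, giving 0.70639 Fe and 0.70639 O.
33.20 wt% SiO2 ÷ 60.083 g/mol = 0.55257 mol, giving 0.55257 Si and 1.10514 O.
Oxygen sums to 2.21248; scaling by 4/2.21248 = 1.80793 puts the formula on 4 O.
Si: 0.55257 × 1.80793 = 0.999 atoms per formula unit.

0.999 Si apfu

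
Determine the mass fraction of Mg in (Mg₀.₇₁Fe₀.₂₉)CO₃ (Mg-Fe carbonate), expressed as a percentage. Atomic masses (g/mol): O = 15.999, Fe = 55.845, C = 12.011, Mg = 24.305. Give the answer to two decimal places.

Molar mass of (Mg₀.₇₁Fe₀.₂₉)CO₃: 0.71*24.305 + 0.29*55.845 + 1*12.011 + 3*15.999 = 93.460 g/mol.
Mass of Mg per formula unit: 0.71 × 24.305 = 17.257 g.
Weight fraction Mg = 17.257 / 93.460 = 0.1846.

18.46 weight percent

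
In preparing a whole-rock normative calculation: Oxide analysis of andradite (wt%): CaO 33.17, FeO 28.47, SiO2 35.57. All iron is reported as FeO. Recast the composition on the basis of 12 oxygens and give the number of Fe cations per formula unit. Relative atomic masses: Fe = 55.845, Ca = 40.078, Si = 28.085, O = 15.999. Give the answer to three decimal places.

2.190 Fe apfu

33.17 wt% CaO ÷ 56.077 g/mol = 0.59151 mol, giving 0.59151 Ca and 0.59151 O.
28.47 wt% FeO ÷ 71.844 g/mol = 0.39628 mol, giving 0.39628 Fe and 0.39628 O.
35.57 wt% SiO2 ÷ 60.083 g/mol = 0.59201 mol, giving 0.59201 Si and 1.18402 O.
Oxygen sums to 2.17181; scaling by 12/2.17181 = 5.52535 puts the formula on 12 O.
Fe: 0.39628 × 5.52535 = 2.190 atoms per formula unit.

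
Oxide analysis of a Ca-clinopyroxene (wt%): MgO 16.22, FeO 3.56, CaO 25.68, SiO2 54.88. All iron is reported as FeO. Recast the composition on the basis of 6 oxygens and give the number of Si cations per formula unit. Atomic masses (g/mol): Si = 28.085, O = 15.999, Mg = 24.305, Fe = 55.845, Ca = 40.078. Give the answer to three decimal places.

2.003 Si apfu

MgO: 16.22/40.304 = 0.40244 mol → 0.40244 mol Mg, 0.40244 mol O.
FeO: 3.56/71.844 = 0.04955 mol → 0.04955 mol Fe, 0.04955 mol O.
CaO: 25.68/56.077 = 0.45794 mol → 0.45794 mol Ca, 0.45794 mol O.
SiO2: 54.88/60.083 = 0.91340 mol → 0.91340 mol Si, 1.82680 mol O.
Total oxygen = 2.73673 mol. Normalization factor = 6/2.73673 = 2.19240.
Si per 6 O = 0.91340 × 2.19240 = 2.003.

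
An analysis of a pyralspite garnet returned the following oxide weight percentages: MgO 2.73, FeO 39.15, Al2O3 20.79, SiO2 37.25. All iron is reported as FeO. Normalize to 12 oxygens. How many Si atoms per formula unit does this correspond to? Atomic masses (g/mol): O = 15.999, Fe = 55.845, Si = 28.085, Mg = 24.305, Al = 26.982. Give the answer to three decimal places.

3.019 Si apfu

2.73 wt% MgO ÷ 40.304 g/mol = 0.06774 mol, giving 0.06774 Mg and 0.06774 O.
39.15 wt% FeO ÷ 71.844 g/mol = 0.54493 mol, giving 0.54493 Fe and 0.54493 O.
20.79 wt% Al2O3 ÷ 101.961 g/mol = 0.20390 mol, giving 0.40780 Al and 0.61170 O.
37.25 wt% SiO2 ÷ 60.083 g/mol = 0.61998 mol, giving 0.61998 Si and 1.23996 O.
Oxygen sums to 2.46433; scaling by 12/2.46433 = 4.86948 puts the formula on 12 O.
Si: 0.61998 × 4.86948 = 3.019 atoms per formula unit.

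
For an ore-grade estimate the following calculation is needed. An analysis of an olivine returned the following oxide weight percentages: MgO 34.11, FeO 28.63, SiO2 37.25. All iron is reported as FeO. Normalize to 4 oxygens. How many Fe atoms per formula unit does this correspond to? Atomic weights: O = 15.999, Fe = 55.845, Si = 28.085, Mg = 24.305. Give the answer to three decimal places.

0.642 Fe apfu

MgO (M=40.304): mol = 0.84632; Mg = 0.84632, O = 0.84632.
FeO (M=71.844): mol = 0.39850; Fe = 0.39850, O = 0.39850.
SiO2 (M=60.083): mol = 0.61998; Si = 0.61998, O = 1.23996.
ΣO = 2.48478; factor = 4/ΣO = 1.60980.
Fe apfu = 0.39850 × 1.60980 = 0.642.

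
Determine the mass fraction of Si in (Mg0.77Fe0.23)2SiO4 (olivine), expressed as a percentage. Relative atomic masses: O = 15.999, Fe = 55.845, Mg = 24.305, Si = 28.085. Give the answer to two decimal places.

Formula mass = 1.54×24.305 + 0.46×55.845 + 1×28.085 + 4×15.999 = 155.199 g/mol, of which 28.085 g is Si.
So Si makes up 28.085/155.199 = 0.1810 of the mass, i.e. 18.10%.

18.10 weight percent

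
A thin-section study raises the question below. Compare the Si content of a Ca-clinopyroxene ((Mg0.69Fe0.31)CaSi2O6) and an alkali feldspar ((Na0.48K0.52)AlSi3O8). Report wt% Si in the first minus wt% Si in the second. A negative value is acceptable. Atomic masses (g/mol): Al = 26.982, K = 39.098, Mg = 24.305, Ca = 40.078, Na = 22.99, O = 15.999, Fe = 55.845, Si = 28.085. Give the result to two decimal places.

M((Mg0.69Fe0.31)CaSi2O6) = 226.324 g/mol, so wt% Si = 56.170/226.324 × 100 = 24.82%.
M((Na0.48K0.52)AlSi3O8) = 270.595 g/mol, so wt% Si = 84.255/270.595 × 100 = 31.14%.
24.82 − 31.14 = -6.32 pp.

-6.32 percentage points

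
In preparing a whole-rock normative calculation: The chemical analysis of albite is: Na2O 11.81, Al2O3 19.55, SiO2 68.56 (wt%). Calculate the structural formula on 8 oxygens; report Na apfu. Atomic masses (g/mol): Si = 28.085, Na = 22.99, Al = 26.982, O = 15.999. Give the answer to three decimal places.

11.81 wt% Na2O ÷ 61.979 g/mol = 0.19055 mol, giving 0.38110 Na and 0.19055 O.
19.55 wt% Al2O3 ÷ 101.961 g/mol = 0.19174 mol, giving 0.38348 Al and 0.57522 O.
68.56 wt% SiO2 ÷ 60.083 g/mol = 1.14109 mol, giving 1.14109 Si and 2.28218 O.
Oxygen sums to 3.04795; scaling by 8/3.04795 = 2.62471 puts the formula on 8 O.
Na: 0.38110 × 2.62471 = 1.000 atoms per formula unit.

1.000 Na apfu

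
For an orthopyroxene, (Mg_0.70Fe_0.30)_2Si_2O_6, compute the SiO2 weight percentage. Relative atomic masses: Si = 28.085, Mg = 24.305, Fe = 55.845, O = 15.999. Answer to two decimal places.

M((Mg_0.70Fe_0.30)_2Si_2O_6) = 219.698 g/mol; M(SiO2) = 60.083 g/mol.
Moles SiO2 per formula unit = 2 Si ÷ 1 = 2.0000.
SiO2 fraction = (2.0000 × 60.083) / 219.698 = 120.166/219.698 = 0.5470.

54.70 wt%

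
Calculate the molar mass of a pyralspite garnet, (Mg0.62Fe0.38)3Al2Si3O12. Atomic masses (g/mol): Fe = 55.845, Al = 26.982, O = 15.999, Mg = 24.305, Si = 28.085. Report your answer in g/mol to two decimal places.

439.08 g/mol

M = 1.86(24.305) + 1.14(55.845) + 2(26.982) + 3(28.085) + 12(15.999)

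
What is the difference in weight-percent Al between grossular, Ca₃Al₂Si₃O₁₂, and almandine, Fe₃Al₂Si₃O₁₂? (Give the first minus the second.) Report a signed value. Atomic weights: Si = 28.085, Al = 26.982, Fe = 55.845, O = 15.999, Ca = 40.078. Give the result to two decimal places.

1.14 percentage points

Al in Ca₃Al₂Si₃O₁₂: molar mass 450.441 g/mol; 2×26.982 = 53.964 g → 11.98 wt%.
Al in Fe₃Al₂Si₃O₁₂: molar mass 497.742 g/mol; 2×26.982 = 53.964 g → 10.84 wt%.
Difference = 11.98 − 10.84 = 1.14 percentage points.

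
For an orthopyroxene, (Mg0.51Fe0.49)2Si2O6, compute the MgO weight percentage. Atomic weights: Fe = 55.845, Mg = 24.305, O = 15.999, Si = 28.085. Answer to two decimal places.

17.74 wt%

Molar mass of (Mg0.51Fe0.49)2Si2O6 = 1.02*24.305 + 0.98*55.845 + 2*28.085 + 6*15.999 = 231.683 g/mol.
Each formula unit contains 1.02 Mg, equivalent to 1.02/1 = 1.0200 mol MgO.
M(MgO) = 1×24.305 + 1×15.999 = 40.304 g/mol.
Mass of MgO per formula unit = 1.0200 × 40.304 = 41.110 g.
MgO wt% = 41.110 / 231.683 × 100 = 17.74%.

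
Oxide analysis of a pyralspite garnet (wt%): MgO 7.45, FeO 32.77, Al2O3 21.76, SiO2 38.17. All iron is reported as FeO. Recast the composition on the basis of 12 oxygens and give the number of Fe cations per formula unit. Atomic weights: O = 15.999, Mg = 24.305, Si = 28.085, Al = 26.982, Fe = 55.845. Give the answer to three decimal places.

2.145 Fe apfu

MgO: 7.45/40.304 = 0.18485 mol → 0.18485 mol Mg, 0.18485 mol O.
FeO: 32.77/71.844 = 0.45613 mol → 0.45613 mol Fe, 0.45613 mol O.
Al2O3: 21.76/101.961 = 0.21341 mol → 0.42682 mol Al, 0.64023 mol O.
SiO2: 38.17/60.083 = 0.63529 mol → 0.63529 mol Si, 1.27058 mol O.
Total oxygen = 2.55179 mol. Normalization factor = 12/2.55179 = 4.70258.
Fe per 12 O = 0.45613 × 4.70258 = 2.145.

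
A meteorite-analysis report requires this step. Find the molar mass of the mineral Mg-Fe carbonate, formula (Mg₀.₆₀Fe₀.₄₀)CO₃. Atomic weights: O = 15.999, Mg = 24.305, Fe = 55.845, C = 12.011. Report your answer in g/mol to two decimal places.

M = 0.60(24.305) + 0.40(55.845) + 1(12.011) + 3(15.999)

96.93 g/mol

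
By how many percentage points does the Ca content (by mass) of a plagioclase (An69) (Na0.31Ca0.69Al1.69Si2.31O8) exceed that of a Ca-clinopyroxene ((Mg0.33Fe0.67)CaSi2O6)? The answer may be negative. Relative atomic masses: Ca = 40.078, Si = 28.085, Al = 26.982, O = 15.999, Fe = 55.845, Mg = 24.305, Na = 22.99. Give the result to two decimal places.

Ca in Na0.31Ca0.69Al1.69Si2.31O8: molar mass 273.249 g/mol; 0.69×40.078 = 27.654 g → 10.12 wt%.
Ca in (Mg0.33Fe0.67)CaSi2O6: molar mass 237.679 g/mol; 1×40.078 = 40.078 g → 16.86 wt%.
Difference = 10.12 − 16.86 = -6.74 percentage points.

-6.74 percentage points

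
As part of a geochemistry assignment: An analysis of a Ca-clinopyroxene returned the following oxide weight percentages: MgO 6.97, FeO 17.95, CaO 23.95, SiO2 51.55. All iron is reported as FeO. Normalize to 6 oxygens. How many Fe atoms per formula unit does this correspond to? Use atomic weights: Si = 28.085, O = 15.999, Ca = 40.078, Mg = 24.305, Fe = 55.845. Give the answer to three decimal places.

0.584 Fe apfu

6.97 wt% MgO ÷ 40.304 g/mol = 0.17294 mol, giving 0.17294 Mg and 0.17294 O.
17.95 wt% FeO ÷ 71.844 g/mol = 0.24985 mol, giving 0.24985 Fe and 0.24985 O.
23.95 wt% CaO ÷ 56.077 g/mol = 0.42709 mol, giving 0.42709 Ca and 0.42709 O.
51.55 wt% SiO2 ÷ 60.083 g/mol = 0.85798 mol, giving 0.85798 Si and 1.71596 O.
Oxygen sums to 2.56584; scaling by 6/2.56584 = 2.33842 puts the formula on 6 O.
Fe: 0.24985 × 2.33842 = 0.584 atoms per formula unit.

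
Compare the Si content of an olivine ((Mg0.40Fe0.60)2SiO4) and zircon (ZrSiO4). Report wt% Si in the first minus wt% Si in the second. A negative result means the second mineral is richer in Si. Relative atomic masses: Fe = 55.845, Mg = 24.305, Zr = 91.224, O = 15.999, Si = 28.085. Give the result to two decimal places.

M((Mg0.40Fe0.60)2SiO4) = 178.539 g/mol, so wt% Si = 28.085/178.539 × 100 = 15.73%.
M(ZrSiO4) = 183.305 g/mol, so wt% Si = 28.085/183.305 × 100 = 15.32%.
15.73 − 15.32 = 0.41 pp.

0.41 percentage points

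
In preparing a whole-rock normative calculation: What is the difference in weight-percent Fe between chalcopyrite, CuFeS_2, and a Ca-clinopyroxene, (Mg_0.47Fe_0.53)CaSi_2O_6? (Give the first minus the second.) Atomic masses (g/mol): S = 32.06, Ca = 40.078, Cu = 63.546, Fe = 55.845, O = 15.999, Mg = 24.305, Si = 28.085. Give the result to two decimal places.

17.74 percentage points

M(CuFeS_2) = 183.511 g/mol, so wt% Fe = 55.845/183.511 × 100 = 30.43%.
M((Mg_0.47Fe_0.53)CaSi_2O_6) = 233.263 g/mol, so wt% Fe = 29.598/233.263 × 100 = 12.69%.
30.43 − 12.69 = 17.74 pp.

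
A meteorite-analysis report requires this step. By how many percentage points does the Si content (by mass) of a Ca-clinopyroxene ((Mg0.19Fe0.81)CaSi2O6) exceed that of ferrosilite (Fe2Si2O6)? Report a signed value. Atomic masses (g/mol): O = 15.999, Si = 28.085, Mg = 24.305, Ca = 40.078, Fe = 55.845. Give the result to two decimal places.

Si in (Mg0.19Fe0.81)CaSi2O6: molar mass 242.094 g/mol; 2×28.085 = 56.170 g → 23.20 wt%.
Si in Fe2Si2O6: molar mass 263.854 g/mol; 2×28.085 = 56.170 g → 21.29 wt%.
Difference = 23.20 − 21.29 = 1.91 percentage points.

1.91 percentage points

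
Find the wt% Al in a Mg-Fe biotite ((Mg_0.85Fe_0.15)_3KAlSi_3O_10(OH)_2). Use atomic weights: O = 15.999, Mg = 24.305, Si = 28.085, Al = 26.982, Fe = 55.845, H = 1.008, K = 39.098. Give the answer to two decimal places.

6.25 mass %

M((Mg_0.85Fe_0.15)_3KAlSi_3O_10(OH)_2) = 431.447 g/mol.
Al contributes 1 × 26.982 = 26.982 g per mole.
26.982/431.447 = 0.0625 → 6.25%.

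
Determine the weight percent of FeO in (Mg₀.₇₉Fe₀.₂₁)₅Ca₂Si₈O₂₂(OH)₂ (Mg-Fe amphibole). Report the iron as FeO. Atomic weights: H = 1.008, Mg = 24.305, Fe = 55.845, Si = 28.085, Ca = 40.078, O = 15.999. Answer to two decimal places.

8.92 wt%

M((Mg₀.₇₉Fe₀.₂₁)₅Ca₂Si₈O₂₂(OH)₂) = 845.470 g/mol; M(FeO) = 71.844 g/mol.
Moles FeO per formula unit = 1.05 Fe ÷ 1 = 1.0500.
FeO fraction = (1.0500 × 71.844) / 845.470 = 75.436/845.470 = 0.0892.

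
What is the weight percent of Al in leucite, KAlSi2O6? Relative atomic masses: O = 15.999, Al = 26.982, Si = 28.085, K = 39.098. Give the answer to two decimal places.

12.36 weight percent

Formula mass = 1*39.098 + 1*26.982 + 2*28.085 + 6*15.999 = 218.244 g/mol, of which 26.982 g is Al.
So Al makes up 26.982/218.244 = 0.1236 of the mass, i.e. 12.36%.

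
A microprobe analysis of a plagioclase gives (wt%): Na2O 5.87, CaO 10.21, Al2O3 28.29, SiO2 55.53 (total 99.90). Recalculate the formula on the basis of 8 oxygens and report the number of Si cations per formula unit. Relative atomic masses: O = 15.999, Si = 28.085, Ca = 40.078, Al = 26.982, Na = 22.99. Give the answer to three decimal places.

5.87 wt% Na2O ÷ 61.979 g/mol = 0.09471 mol, giving 0.18942 Na and 0.09471 O.
10.21 wt% CaO ÷ 56.077 g/mol = 0.18207 mol, giving 0.18207 Ca and 0.18207 O.
28.29 wt% Al2O3 ÷ 101.961 g/mol = 0.27746 mol, giving 0.55492 Al and 0.83238 O.
55.53 wt% SiO2 ÷ 60.083 g/mol = 0.92422 mol, giving 0.92422 Si and 1.84844 O.
Oxygen sums to 2.95760; scaling by 8/2.95760 = 2.70490 puts the formula on 8 O.
Si: 0.92422 × 2.70490 = 2.500 atoms per formula unit.

2.500 Si apfu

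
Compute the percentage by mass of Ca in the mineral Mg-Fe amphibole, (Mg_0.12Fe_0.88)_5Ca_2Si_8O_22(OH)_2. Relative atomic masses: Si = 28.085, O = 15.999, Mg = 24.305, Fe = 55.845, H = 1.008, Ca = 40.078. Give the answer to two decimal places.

Molar mass of (Mg_0.12Fe_0.88)_5Ca_2Si_8O_22(OH)_2: 0.60*24.305 + 4.40*55.845 + 2*40.078 + 8*28.085 + 24*15.999 + 2*1.008 = 951.129 g/mol.
Mass of Ca per formula unit: 2 × 40.078 = 80.156 g.
Weight fraction Ca = 80.156 / 951.129 = 0.0843.

8.43 mass %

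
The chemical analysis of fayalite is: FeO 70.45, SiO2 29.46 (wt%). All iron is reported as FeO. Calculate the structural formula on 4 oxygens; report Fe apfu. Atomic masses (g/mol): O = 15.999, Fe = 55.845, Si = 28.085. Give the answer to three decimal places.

FeO: 70.45/71.844 = 0.98060 mol → 0.98060 mol Fe, 0.98060 mol O.
SiO2: 29.46/60.083 = 0.49032 mol → 0.49032 mol Si, 0.98064 mol O.
Total oxygen = 1.96124 mol. Normalization factor = 4/1.96124 = 2.03953.
Fe per 4 O = 0.98060 × 2.03953 = 2.000.

2.000 Fe apfu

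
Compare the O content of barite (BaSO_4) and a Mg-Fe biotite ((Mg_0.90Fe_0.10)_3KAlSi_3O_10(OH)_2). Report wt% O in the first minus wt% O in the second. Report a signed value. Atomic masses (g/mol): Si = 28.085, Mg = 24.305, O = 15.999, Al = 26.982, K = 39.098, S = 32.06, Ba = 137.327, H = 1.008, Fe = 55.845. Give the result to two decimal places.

-17.57 percentage points

First mineral: 63.996 g O in 233.383 g formula = 27.42 wt% O.
Second mineral: 191.988 g O in 426.716 g formula = 44.99 wt% O.
27.42% − 44.99% gives a difference of -17.57 percentage points.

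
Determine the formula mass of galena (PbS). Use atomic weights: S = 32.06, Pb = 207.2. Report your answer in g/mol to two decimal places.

The formula mass is the sum 1*207.2 + 1*32.06.

239.26 g/mol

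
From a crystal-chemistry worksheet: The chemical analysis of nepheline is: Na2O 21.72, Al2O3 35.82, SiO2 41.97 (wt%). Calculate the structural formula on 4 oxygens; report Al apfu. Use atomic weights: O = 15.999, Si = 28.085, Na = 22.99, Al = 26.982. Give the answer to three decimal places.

Na2O: 21.72/61.979 = 0.35044 mol → 0.70088 mol Na, 0.35044 mol O.
Al2O3: 35.82/101.961 = 0.35131 mol → 0.70262 mol Al, 1.05393 mol O.
SiO2: 41.97/60.083 = 0.69853 mol → 0.69853 mol Si, 1.39706 mol O.
Total oxygen = 2.80143 mol. Normalization factor = 4/2.80143 = 1.42784.
Al per 4 O = 0.70262 × 1.42784 = 1.003.

1.003 Al apfu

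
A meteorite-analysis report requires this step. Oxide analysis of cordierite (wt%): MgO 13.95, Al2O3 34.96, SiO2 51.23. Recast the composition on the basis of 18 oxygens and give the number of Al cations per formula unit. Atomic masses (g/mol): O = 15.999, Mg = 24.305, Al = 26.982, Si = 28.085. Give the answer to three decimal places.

13.95 wt% MgO ÷ 40.304 g/mol = 0.34612 mol, giving 0.34612 Mg and 0.34612 O.
34.96 wt% Al2O3 ÷ 101.961 g/mol = 0.34288 mol, giving 0.68576 Al and 1.02864 O.
51.23 wt% SiO2 ÷ 60.083 g/mol = 0.85265 mol, giving 0.85265 Si and 1.70530 O.
Oxygen sums to 3.08006; scaling by 18/3.08006 = 5.84404 puts the formula on 18 O.
Al: 0.68576 × 5.84404 = 4.008 atoms per formula unit.

4.008 Al apfu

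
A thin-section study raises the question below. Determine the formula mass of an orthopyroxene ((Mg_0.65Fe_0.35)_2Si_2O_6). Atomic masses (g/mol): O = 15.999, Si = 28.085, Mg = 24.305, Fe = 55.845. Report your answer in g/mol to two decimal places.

Mg: 1.30 × 24.305 = 31.5965
Fe: 0.70 × 55.845 = 39.0915
Si: 2 × 28.085 = 56.1700
O: 6 × 15.999 = 95.9940
Summing the contributions gives the formula mass.

222.85 g/mol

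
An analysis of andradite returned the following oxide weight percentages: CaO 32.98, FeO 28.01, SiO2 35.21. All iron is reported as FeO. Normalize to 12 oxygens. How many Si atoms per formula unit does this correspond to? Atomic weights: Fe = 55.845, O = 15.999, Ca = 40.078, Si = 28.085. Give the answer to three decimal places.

3.271 Si apfu

32.98 wt% CaO ÷ 56.077 g/mol = 0.58812 mol, giving 0.58812 Ca and 0.58812 O.
28.01 wt% FeO ÷ 71.844 g/mol = 0.38987 mol, giving 0.38987 Fe and 0.38987 O.
35.21 wt% SiO2 ÷ 60.083 g/mol = 0.58602 mol, giving 0.58602 Si and 1.17204 O.
Oxygen sums to 2.15003; scaling by 12/2.15003 = 5.58132 puts the formula on 12 O.
Si: 0.58602 × 5.58132 = 3.271 atoms per formula unit.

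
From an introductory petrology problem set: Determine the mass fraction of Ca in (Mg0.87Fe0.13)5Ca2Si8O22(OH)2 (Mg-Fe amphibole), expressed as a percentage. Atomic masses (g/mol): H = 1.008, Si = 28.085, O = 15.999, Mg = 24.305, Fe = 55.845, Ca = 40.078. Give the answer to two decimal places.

9.62 mass %

M((Mg0.87Fe0.13)5Ca2Si8O22(OH)2) = 832.854 g/mol.
Ca contributes 2 × 40.078 = 80.156 g per mole.
80.156/832.854 = 0.0962 → 9.62%.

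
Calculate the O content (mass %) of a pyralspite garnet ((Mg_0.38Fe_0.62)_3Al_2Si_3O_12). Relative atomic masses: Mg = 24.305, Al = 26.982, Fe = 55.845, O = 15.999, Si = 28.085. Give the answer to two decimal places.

M((Mg_0.38Fe_0.62)_3Al_2Si_3O_12) = 461.786 g/mol.
O contributes 12 × 15.999 = 191.988 g per mole.
191.988/461.786 = 0.4158 → 41.58%.

41.58 mass %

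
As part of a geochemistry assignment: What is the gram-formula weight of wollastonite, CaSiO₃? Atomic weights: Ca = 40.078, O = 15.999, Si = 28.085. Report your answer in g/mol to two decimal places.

116.16 g/mol

M = 1(40.078) + 1(28.085) + 3(15.999)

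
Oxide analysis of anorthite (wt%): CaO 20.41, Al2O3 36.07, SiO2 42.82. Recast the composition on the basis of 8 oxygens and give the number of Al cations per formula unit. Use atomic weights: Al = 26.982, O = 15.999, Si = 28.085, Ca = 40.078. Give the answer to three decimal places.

1.986 Al apfu

20.41 wt% CaO ÷ 56.077 g/mol = 0.36396 mol, giving 0.36396 Ca and 0.36396 O.
36.07 wt% Al2O3 ÷ 101.961 g/mol = 0.35376 mol, giving 0.70752 Al and 1.06128 O.
42.82 wt% SiO2 ÷ 60.083 g/mol = 0.71268 mol, giving 0.71268 Si and 1.42536 O.
Oxygen sums to 2.85060; scaling by 8/2.85060 = 2.80643 puts the formula on 8 O.
Al: 0.70752 × 2.80643 = 1.986 atoms per formula unit.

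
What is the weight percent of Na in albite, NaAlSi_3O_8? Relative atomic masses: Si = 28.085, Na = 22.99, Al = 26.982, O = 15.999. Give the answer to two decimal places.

M(NaAlSi_3O_8) = 262.219 g/mol.
Na contributes 1 × 22.99 = 22.990 g per mole.
22.990/262.219 = 0.0877 → 8.77%.

8.77 wt%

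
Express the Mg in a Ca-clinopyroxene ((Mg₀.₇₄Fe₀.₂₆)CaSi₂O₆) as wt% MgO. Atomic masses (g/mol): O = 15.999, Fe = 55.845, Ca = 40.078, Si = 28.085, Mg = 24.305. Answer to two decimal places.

Molar mass of (Mg₀.₇₄Fe₀.₂₆)CaSi₂O₆ = 0.74*24.305 + 0.26*55.845 + 1*40.078 + 2*28.085 + 6*15.999 = 224.747 g/mol.
Each formula unit contains 0.74 Mg, equivalent to 0.74/1 = 0.7400 mol MgO.
M(MgO) = 1×24.305 + 1×15.999 = 40.304 g/mol.
Mass of MgO per formula unit = 0.7400 × 40.304 = 29.825 g.
MgO wt% = 29.825 / 224.747 × 100 = 13.27%.

13.27 wt%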